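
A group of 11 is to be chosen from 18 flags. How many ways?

C(18,11) = 18!/(11! x 7!).

Final answer: \binom{18}{11} = 31824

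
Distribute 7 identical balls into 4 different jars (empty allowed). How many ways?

Stars and bars: C(n+k-1, k-1) = C(10,3).

Final answer: C(10,3) = 120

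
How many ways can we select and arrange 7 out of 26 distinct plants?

P(26,7) = 26!/(26-7)! = 26!/19!.

Final answer: P(26,7) = 3315312000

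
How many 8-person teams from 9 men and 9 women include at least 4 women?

Sum over valid woman counts:
C(9,4)C(9,4) = 15876
C(9,5)C(9,3) = 10584
C(9,6)C(9,2) = 3024
C(9,7)C(9,1) = 324
C(9,8)C(9,0) = 9
Total: 15876 + 10584 + 3024 + 324 + 9.

Final answer: 29817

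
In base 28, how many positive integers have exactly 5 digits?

Leading digit: 27 options (nonzero). Other 4 digit(s): 28 options each.
Total: 27 x 28^4.

Final answer: 16595712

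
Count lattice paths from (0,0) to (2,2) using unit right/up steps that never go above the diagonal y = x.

Total monotonic paths to (2,2): C(4,2) = 6.
A path is bad iff it touches y = x + 1; reflecting its initial segment maps bad paths bijectively onto all paths to (1,3), of which there are C(4,3) = 4.
Valid Dyck paths: 6 - 4.
(Equivalently, C_{2} = C(4,2)/3 = 6/3.)

Final answer: C_{2} = 2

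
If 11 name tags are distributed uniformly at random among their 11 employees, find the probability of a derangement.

Use the recurrence D(n) = (n-1)(D(n-1) + D(n-2)) with D(0)=1, D(1)=0.
Building up: D(2)=1, D(3)=2, D(4)=9, D(5)=44, D(6)=265, D(7)=1854, D(8)=14833, D(9)=133496, D(10)=1334961, D(11)=14684570.
Total arrangements: 11! = 39916800.
Probability = D(11)/11! = 1468457/3991680.

Final answer: D(11)/11! = 14684570/39916800 = 0.367879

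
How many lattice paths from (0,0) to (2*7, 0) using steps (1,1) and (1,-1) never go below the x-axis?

Total monotonic paths to (7,7): C(14,7) = 3432.
By the reflection principle, paths that go above the diagonal number C(14,8) = 3003.
Valid Dyck paths: 3432 - 3003.
(These counts are the Catalan numbers.)

Final answer: C_{7} = 429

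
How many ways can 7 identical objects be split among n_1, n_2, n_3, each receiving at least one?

Substitute n'_i = n_i - 1 (so n'_i >= 0). Then sum n'_i = 7 - 3 = 4.
Stars and bars: C(4+3-1, 3-1) = C(6,2).

Final answer: C(6,2) = 15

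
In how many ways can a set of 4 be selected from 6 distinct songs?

C(6,4) = 6!/(4! x (6-4)!).

Final answer: C(6,4) = 15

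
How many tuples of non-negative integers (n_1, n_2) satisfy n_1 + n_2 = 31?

Stars and bars with 31 stars and 1 bars:
C(31+2-1, 2-1) = C(32,1).

Final answer: C(32,1) = 32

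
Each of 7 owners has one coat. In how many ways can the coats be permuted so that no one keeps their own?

D(n) = (n-1)(D(n-1) + D(n-2)), D(0)=1, D(1)=0.
D(2) = 1 x (0 + 1) = 1
D(3) = 2 x (1 + 0) = 2
D(4) = 3 x (2 + 1) = 9
D(5) = 4 x (9 + 2) = 44
D(6) = 5 x (44 + 9) = 265
D(7) = 6 x (D(6) + D(5)) = 6 x (265 + 44)

Final answer: D(7) = 1854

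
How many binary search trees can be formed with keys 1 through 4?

This is a standard Catalan-number count: the answer is C_n. Here n = 4.
C_n = C(2n,n)/(n+1), so C_{4} = C(8,4)/5 = 70/5.

Final answer: C_{4} = 14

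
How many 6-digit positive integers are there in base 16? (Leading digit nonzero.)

These are the integers in [16^5, 16^6), so the count is 16^6 - 16^5 = 15 x 16^5.

Final answer: 15728640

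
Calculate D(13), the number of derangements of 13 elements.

D(n) = (n-1)(D(n-1) + D(n-2)), D(0)=1, D(1)=0.
D(2) = 1 x (0 + 1) = 1
D(3) = 2 x (1 + 0) = 2
D(4) = 3 x (2 + 1) = 9
D(5) = 4 x (9 + 2) = 44
D(6) = 5 x (44 + 9) = 265
D(7) = 6 x (265 + 44) = 1854
D(8) = 7 x (1854 + 265) = 14833
D(9) = 8 x (14833 + 1854) = 133496
D(10) = 9 x (133496 + 14833) = 1334961
D(11) = 10 x (1334961 + 133496) = 14684570
D(12) = 11 x (14684570 + 1334961) = 176214841
D(13) = 12 x (D(12) + D(11)) = 12 x (176214841 + 14684570)

Final answer: D(13) = 2290792932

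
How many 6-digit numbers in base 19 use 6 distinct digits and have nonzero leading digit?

First digit: 18 (nonzero). Second: 18 (not first). Third: 17, etc.
Total: 18 x 18 x 17 x 16 x 15 x 14.

Final answer: 18506880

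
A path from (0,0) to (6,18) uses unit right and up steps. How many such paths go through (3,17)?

Paths (0,0)->(3,17): C(20,17) = 1140.
Paths (3,17)->(6,18): C(4,1) = 4.
By multiplication principle: 1140 x 4.

Final answer: 4560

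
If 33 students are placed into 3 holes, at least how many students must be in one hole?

By the pigeonhole principle: ceiling(33/3).

Final answer: 11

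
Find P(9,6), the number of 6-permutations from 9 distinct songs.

P(9,6) = 9!/(9-6)! = 9!/3!.

Final answer: P(9,6) = 60480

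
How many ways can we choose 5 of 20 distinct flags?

C(20,5) = 20!/(5! x 15!).

Final answer: \binom{20}{5} = 15504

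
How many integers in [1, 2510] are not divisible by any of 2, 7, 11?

|div by 2|=1255, |div by 7|=358, |div by 11|=228.
|div by 2&7|=179, |div by 2&11|=114, |div by 7&11|=32, |div by all|=16.
By inclusion-exclusion, divisible by at least one: 1255+358+228-179-114-32+16 = 1532.
Not divisible by any: 2510 - 1532.

Final answer: 978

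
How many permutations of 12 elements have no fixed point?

Use the recurrence D(n) = (n-1)(D(n-1) + D(n-2)) with D(0)=1, D(1)=0.
Building up: D(2)=1, D(3)=2, D(4)=9, D(5)=44, D(6)=265, D(7)=1854, D(8)=14833, D(9)=133496, D(10)=1334961, D(11)=14684570.
D(12) = 11 x (D(11) + D(10)) = 11 x (14684570 + 1334961).

Final answer: D(12) = 176214841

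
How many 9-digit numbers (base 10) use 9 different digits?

First digit: 9 (not 0). Second: 9 (not first). Third: 8, etc.
Total: 9 x 9 x 8 x 7 x 6 x 5 x 4 x 3 x 2.

Final answer: 3265920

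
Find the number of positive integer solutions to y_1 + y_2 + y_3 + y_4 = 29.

Substitute y'_i = y_i - 1 (so y'_i >= 0). Then sum y'_i = 29 - 4 = 25.
Stars and bars: C(25+4-1, 4-1) = C(28,3).

Final answer: C(28,3) = 3276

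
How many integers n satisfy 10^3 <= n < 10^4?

The leading digit cannot be 0 (9 options); the other 3 digits can be anything (10 options each).
Total: 9 x 10^3.

Final answer: 9000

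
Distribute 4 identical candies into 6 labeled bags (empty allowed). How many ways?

Stars and bars: C(n+k-1, k-1) = C(9,5).

Final answer: C(9,5) = 126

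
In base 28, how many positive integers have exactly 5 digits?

Leading digit: 27 options (nonzero). Other 4 digit(s): 28 options each.
Total: 27 x 28^4.

Final answer: 16595712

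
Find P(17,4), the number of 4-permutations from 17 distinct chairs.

P(17,4) = 17!/(17-4)! = 17!/13!.

Final answer: P(17,4) = 57120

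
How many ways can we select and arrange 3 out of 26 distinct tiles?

P(26,3) = 26!/(26-3)! = 26!/23!.

Final answer: P(26,3) = 15600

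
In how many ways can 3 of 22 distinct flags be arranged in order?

P(22,3) = 22!/(22-3)! = 22!/19!.

Final answer: P(22,3) = 9240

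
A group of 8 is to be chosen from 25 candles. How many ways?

C(25,8) = 25!/(8! x (25-8)!).

Final answer: C(25,8) = 1081575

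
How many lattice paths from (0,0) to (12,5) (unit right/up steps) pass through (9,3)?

Paths (0,0)->(9,3): C(12,3) = 220.
Paths (9,3)->(12,5): C(5,2) = 10.
By multiplication principle: 220 x 10.

Final answer: 2200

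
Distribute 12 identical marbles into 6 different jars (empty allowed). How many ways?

Stars and bars: C(n+k-1, k-1) = C(17,5).

Final answer: C(17,5) = 6188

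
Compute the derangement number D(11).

D(n) = (n-1)(D(n-1) + D(n-2)), D(0)=1, D(1)=0.
Building up: D(2)=1, D(3)=2, D(4)=9, D(5)=44, D(6)=265, D(7)=1854, D(8)=14833, D(9)=133496, D(10)=1334961.
D(11) = 10 x (D(10) + D(9)) = 10 x (1334961 + 133496).

Final answer: D(11) = 14684570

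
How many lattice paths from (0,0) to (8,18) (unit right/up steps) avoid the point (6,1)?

Total paths to (8,18): C(26,18) = 1562275.
Paths through (6,1): C(7,1) x C(19,17) = 1197.
Avoiding (6,1): 1562275 - 1197.

Final answer: 1561078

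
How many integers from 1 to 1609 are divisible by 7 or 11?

Multiples of 7: 229. Multiples of 11: 146. Of both (lcm=77): 20.
By inclusion-exclusion: 229 + 146 - 20.

Final answer: 355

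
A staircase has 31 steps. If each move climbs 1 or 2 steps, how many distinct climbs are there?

Condition on the final move: it is a 1-step (f(n-1) ways to get there) or a 2-step (f(n-2) ways), so f(n) = f(n-1) + f(n-2), with f(1)=1, f(2)=2.
Building up term by term: f(1)=1, f(2)=2, f(3)=3, f(4)=5, f(5)=8, f(6)=13, f(7)=21, f(8)=34, f(9)=55, f(10)=89, f(11)=144, f(12)=233, f(13)=377, f(14)=610, f(15)=987, f(16)=1597, f(17)=2584, f(18)=4181, f(19)=6765, f(20)=10946, f(21)=17711, f(22)=28657, f(23)=46368, f(24)=75025, f(25)=121393, f(26)=196418, f(27)=317811, f(28)=514229, f(29)=832040, f(30)=1346269, f(31)=2178309.

Final answer: 2178309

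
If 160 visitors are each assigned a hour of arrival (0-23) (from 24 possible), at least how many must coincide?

There are 24 possible values for hour of arrival (0-23). With 160 visitors and 24 categories, by pigeonhole: ceiling(160/24).

Final answer: 7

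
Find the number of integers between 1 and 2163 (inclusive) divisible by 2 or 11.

Multiples of 2: 1081. Multiples of 11: 196. Of both (lcm=22): 98.
By inclusion-exclusion: 1081 + 196 - 98.

Final answer: 1179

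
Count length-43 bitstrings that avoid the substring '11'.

Let a(n) count valid strings. If the last bit is 0 the prefix is any valid string of length n-1; if it is 1 the string must end in 01 with a valid prefix of length n-2. So a(n) = a(n-1) + a(n-2), a(1)=2, a(2)=3.
Iterating the recurrence: a(1)=2, a(2)=3, a(3)=5, a(4)=8, a(5)=13, a(6)=21, a(7)=34, a(8)=55, a(9)=89, a(10)=144, a(11)=233, a(12)=377, a(13)=610, a(14)=987, a(15)=1597, a(16)=2584, a(17)=4181, a(18)=6765, a(19)=10946, a(20)=17711, a(21)=28657, a(22)=46368, a(23)=75025, a(24)=121393, a(25)=196418, a(26)=317811, a(27)=514229, a(28)=832040, a(29)=1346269, a(30)=2178309, a(31)=3524578, a(32)=5702887, a(33)=9227465, a(34)=14930352, a(35)=24157817, a(36)=39088169, a(37)=63245986, a(38)=102334155, a(39)=165580141, a(40)=267914296, a(41)=433494437, a(42)=701408733, a(43)=1134903170.

Final answer: 1134903170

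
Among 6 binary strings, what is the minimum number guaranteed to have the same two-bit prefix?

There are 4 possible values for two-bit prefix. With 6 binary strings and 4 categories, by pigeonhole: ceiling(6/4).

Final answer: 2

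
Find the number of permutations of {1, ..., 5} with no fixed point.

Use the recurrence D(n) = (n-1)(D(n-1) + D(n-2)) with D(0)=1, D(1)=0.
Building up: D(2)=1, D(3)=2, D(4)=9.
D(5) = 4 x (D(4) + D(3)) = 4 x (9 + 2).

Final answer: D(5) = 44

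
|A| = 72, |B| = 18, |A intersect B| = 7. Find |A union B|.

|A union B| = |A| + |B| - |A intersect B| = 72 + 18 - 7.

Final answer: 83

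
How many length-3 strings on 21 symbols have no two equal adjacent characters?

Let g(n) count such strings. g(1) = 21, and each valid string of length n-1 extends in 20 ways (any symbol but the last), so g(n) = 20 g(n-1).
Total: g(3) = 21 x 20^2.

Final answer: 21 x 20^{2} = 8400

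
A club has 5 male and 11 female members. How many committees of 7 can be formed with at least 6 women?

Sum over valid woman counts:
C(11,6)C(5,1) = 2310
C(11,7)C(5,0) = 330
Total: 2310 + 330.

Final answer: 2640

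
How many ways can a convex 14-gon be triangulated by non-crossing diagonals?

The structures are counted by the Catalan number C_n. Here n = 14 - 2 = 12.
C_n = C(2n,n) - C(2n,n+1), so C_{12} = C(24,12) - C(24,13) = 2704156 - 2496144.

Final answer: C_{12} = 208012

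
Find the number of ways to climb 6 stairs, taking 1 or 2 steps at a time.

Let f(n) be the number of climbs. Removing the last move (1 or 2 steps) gives f(n) = f(n-1) + f(n-2); base cases f(1)=1, f(2)=2.
Building up term by term: f(1)=1, f(2)=2, f(3)=3, f(4)=5, f(5)=8, f(6)=13.

Final answer: 13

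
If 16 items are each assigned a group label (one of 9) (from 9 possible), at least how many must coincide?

There are 9 possible values for group label (one of 9). With 16 items and 9 categories, by pigeonhole: ceiling(16/9).

Final answer: 2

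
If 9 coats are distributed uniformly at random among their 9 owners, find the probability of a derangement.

D(n) = (n-1)(D(n-1) + D(n-2)), D(0)=1, D(1)=0.
Building up: D(2)=1, D(3)=2, D(4)=9, D(5)=44, D(6)=265, D(7)=1854, D(8)=14833, D(9)=133496.
Total arrangements: 9! = 362880.
Probability = D(9)/9! = 16687/45360.

Final answer: D(9)/9! = 133496/362880 = 0.367879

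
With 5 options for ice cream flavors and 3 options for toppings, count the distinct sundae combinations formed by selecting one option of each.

By the multiplication principle: 5 x 3.

Final answer: 15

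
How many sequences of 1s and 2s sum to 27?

Let f(n) count the ways. The last step is size 1 or 2, so f(n) = f(n-1) + f(n-2) with f(1)=1, f(2)=2.
Iterating the recurrence: f(1)=1, f(2)=2, f(3)=3, f(4)=5, f(5)=8, f(6)=13, f(7)=21, f(8)=34, f(9)=55, f(10)=89, f(11)=144, f(12)=233, f(13)=377, f(14)=610, f(15)=987, f(16)=1597, f(17)=2584, f(18)=4181, f(19)=6765, f(20)=10946, f(21)=17711, f(22)=28657, f(23)=46368, f(24)=75025, f(25)=121393, f(26)=196418, f(27)=317811.

Final answer: 317811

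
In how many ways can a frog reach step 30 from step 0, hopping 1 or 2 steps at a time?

Let f(n) count the ways. The last step is size 1 or 2, so f(n) = f(n-1) + f(n-2) with f(1)=1, f(2)=2.
Iterating the recurrence: f(1)=1, f(2)=2, f(3)=3, f(4)=5, f(5)=8, f(6)=13, f(7)=21, f(8)=34, f(9)=55, f(10)=89, f(11)=144, f(12)=233, f(13)=377, f(14)=610, f(15)=987, f(16)=1597, f(17)=2584, f(18)=4181, f(19)=6765, f(20)=10946, f(21)=17711, f(22)=28657, f(23)=46368, f(24)=75025, f(25)=121393, f(26)=196418, f(27)=317811, f(28)=514229, f(29)=832040, f(30)=1346269.

Final answer: 1346269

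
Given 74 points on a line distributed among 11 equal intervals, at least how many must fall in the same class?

By pigeonhole with 74 objects and 11 categories: ceiling(74/11).

Final answer: 7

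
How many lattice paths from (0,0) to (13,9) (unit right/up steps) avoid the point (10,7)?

Total paths to (13,9): C(22,9) = 497420.
Paths through (10,7): C(17,7) x C(5,2) = 194480.
Avoiding (10,7): 497420 - 194480.

Final answer: 302940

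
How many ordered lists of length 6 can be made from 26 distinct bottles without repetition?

P(26,6) = 26!/(26-6)! = 26!/20!.

Final answer: P(26,6) = 165765600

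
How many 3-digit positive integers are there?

First digit: 9 choices (1-9). Each of the remaining 2 digits: 10 choices.
Total: 9 x 10^2.

Final answer: 900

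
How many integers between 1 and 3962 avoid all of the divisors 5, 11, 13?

|div by 5|=792, |div by 11|=360, |div by 13|=304.
|div by 5&11|=72, |div by 5&13|=60, |div by 11&13|=27, |div by all|=5.
By inclusion-exclusion, divisible by at least one: 792+360+304-72-60-27+5 = 1302.
Not divisible by any: 3962 - 1302.

Final answer: 2660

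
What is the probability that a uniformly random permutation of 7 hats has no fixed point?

Use the recurrence D(n) = (n-1)(D(n-1) + D(n-2)) with D(0)=1, D(1)=0.
Building up: D(2)=1, D(3)=2, D(4)=9, D(5)=44, D(6)=265, D(7)=1854.
Total arrangements: 7! = 5040.
Probability = D(7)/7! = 103/280.

Final answer: D(7)/7! = 1854/5040 = 0.367857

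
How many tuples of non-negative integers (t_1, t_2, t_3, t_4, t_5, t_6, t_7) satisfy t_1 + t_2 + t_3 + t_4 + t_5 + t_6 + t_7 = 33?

Stars and bars with 33 stars and 6 bars:
C(33+7-1, 7-1) = C(39,6).

Final answer: C(39,6) = 3262623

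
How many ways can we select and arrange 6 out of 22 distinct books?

P(22,6) = 22!/(22-6)! = 22!/16!.

Final answer: P(22,6) = 53721360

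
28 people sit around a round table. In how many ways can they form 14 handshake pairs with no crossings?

The structures are counted by the Catalan number C_n. Here n = 28/2 = 14.
Using C_0 = 1 and C_(k+1) = C_k x 2(2k+1)/(k+2), build up term by term: C_1=1, C_2=2, C_3=5, C_4=14, C_5=42, C_6=132, C_7=429, C_8=1430, C_9=4862, C_10=16796, C_11=58786, C_12=208012, C_13=742900, C_14=2674440.

Final answer: C_{14} = 2674440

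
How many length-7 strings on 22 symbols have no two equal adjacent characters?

Let g(n) count such strings. g(1) = 22, and each valid string of length n-1 extends in 21 ways (any symbol but the last), so g(n) = 21 g(n-1).
Total: g(7) = 22 x 21^6.

Final answer: 22 x 21^{6} = 1886854662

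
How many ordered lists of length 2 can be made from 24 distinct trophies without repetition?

P(24,2) = 24!/(24-2)! = 24!/22!.

Final answer: P(24,2) = 552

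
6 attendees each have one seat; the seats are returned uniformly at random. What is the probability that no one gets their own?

Derangements satisfy D(n) = (n-1)(D(n-1) + D(n-2)), starting from D(0)=1, D(1)=0.
Building up: D(2)=1, D(3)=2, D(4)=9, D(5)=44, D(6)=265.
Total arrangements: 6! = 720.
Probability = D(6)/6! = 53/144.

Final answer: D(6)/6! = 265/720 = 0.368056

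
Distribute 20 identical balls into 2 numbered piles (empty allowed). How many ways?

Stars and bars: C(n+k-1, k-1) = C(21,1).

Final answer: C(21,1) = 21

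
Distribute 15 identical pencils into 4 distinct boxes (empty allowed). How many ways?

Stars and bars: C(n+k-1, k-1) = C(18,3).

Final answer: C(18,3) = 816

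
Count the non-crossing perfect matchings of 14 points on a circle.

The structures are counted by the Catalan number C_n. Here n = 14/2 = 7.
Using C_0 = 1 and C_(k+1) = C_k x 2(2k+1)/(k+2), build up term by term: C_1=1, C_2=2, C_3=5, C_4=14, C_5=42, C_6=132, C_7=429.

Final answer: C_{7} = 429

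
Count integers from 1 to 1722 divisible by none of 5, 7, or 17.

|div by 5|=344, |div by 7|=246, |div by 17|=101.
|div by 5&7|=49, |div by 5&17|=20, |div by 7&17|=14, |div by all|=2.
By inclusion-exclusion, divisible by at least one: 344+246+101-49-20-14+2 = 610.
Not divisible by any: 1722 - 610.

Final answer: 1112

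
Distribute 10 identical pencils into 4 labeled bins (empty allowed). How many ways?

Stars and bars: C(n+k-1, k-1) = C(13,3).

Final answer: C(13,3) = 286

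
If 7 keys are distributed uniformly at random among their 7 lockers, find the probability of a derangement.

Use the recurrence D(n) = (n-1)(D(n-1) + D(n-2)) with D(0)=1, D(1)=0.
Building up: D(2)=1, D(3)=2, D(4)=9, D(5)=44, D(6)=265, D(7)=1854.
Total arrangements: 7! = 5040.
Probability = D(7)/7! = 103/280.

Final answer: D(7)/7! = 1854/5040 = 0.367857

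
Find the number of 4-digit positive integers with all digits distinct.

First digit: 9 (not 0). Second: 9 (not first). Third: 8, etc.
Total: 9 x 9 x 8 x 7.

Final answer: 4536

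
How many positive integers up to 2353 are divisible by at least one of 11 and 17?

Multiples of 11: 213. Multiples of 17: 138. Of both (lcm=187): 12.
By inclusion-exclusion: 213 + 138 - 12.

Final answer: 339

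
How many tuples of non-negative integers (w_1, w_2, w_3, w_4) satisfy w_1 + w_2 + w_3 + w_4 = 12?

Stars and bars with 12 stars and 3 bars:
C(12+4-1, 4-1) = C(15,3).

Final answer: C(15,3) = 455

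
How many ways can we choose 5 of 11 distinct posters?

C(11,5) = 11!/(5! x 6!).

Final answer: \binom{11}{5} = 462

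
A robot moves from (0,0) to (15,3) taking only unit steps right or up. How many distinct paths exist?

Each path has 15 right steps and 3 up steps in some order (18 steps total).
Choose which 3 of the 18 steps are up: C(18,3).

Final answer: C(18,3) = 816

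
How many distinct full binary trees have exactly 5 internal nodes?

The structures are counted by the Catalan number C_n. Here n = 5.
Using C_0 = 1 and C_(k+1) = C_k x 2(2k+1)/(k+2), build up term by term: C_1=1, C_2=2, C_3=5, C_4=14, C_5=42.

Final answer: C_{5} = 42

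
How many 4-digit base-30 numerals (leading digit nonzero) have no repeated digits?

First digit: 29 (nonzero). Second: 29 (not first). Third: 28, etc.
Total: 29 x 29 x 28 x 27.

Final answer: 635796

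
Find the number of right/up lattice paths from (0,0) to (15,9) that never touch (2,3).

Total paths to (15,9): C(24,9) = 1307504.
Paths through (2,3): C(5,3) x C(19,6) = 271320.
Avoiding (2,3): 1307504 - 271320.

Final answer: 1036184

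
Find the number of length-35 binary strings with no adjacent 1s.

Classify by the final bit: ...0 gives a(n-1) strings, ...01 gives a(n-2) strings. Thus a(n) = a(n-1) + a(n-2) with a(1)=2, a(2)=3.
Computing successive values: a(1)=2, a(2)=3, a(3)=5, a(4)=8, a(5)=13, a(6)=21, a(7)=34, a(8)=55, a(9)=89, a(10)=144, a(11)=233, a(12)=377, a(13)=610, a(14)=987, a(15)=1597, a(16)=2584, a(17)=4181, a(18)=6765, a(19)=10946, a(20)=17711, a(21)=28657, a(22)=46368, a(23)=75025, a(24)=121393, a(25)=196418, a(26)=317811, a(27)=514229, a(28)=832040, a(29)=1346269, a(30)=2178309, a(31)=3524578, a(32)=5702887, a(33)=9227465, a(34)=14930352, a(35)=24157817.

Final answer: 24157817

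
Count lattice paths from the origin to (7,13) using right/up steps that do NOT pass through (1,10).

Total paths to (7,13): C(20,13) = 77520.
Paths through (1,10): C(11,10) x C(9,3) = 924.
Avoiding (1,10): 77520 - 924.

Final answer: 76596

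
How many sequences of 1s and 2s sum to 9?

Let f(n) be the number of climbs. Removing the last move (1 or 2 steps) gives f(n) = f(n-1) + f(n-2); base cases f(1)=1, f(2)=2.
Computing successive values: f(1)=1, f(2)=2, f(3)=3, f(4)=5, f(5)=8, f(6)=13, f(7)=21, f(8)=34, f(9)=55.

Final answer: 55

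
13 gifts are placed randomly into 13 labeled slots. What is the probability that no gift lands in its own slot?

D(n) = (n-1)(D(n-1) + D(n-2)), D(0)=1, D(1)=0.
Building up: D(2)=1, D(3)=2, D(4)=9, D(5)=44, D(6)=265, D(7)=1854, D(8)=14833, D(9)=133496, D(10)=1334961, D(11)=14684570, D(12)=176214841, D(13)=2290792932.
Total arrangements: 13! = 6227020800.
Probability = D(13)/13! = 63633137/172972800.

Final answer: D(13)/13! = 2290792932/6227020800 = 0.367879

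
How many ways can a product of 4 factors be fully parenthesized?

This is a standard Catalan-number count: the answer is C_n. Here n = 4 - 1 = 3.
C_n = C(2n,n)/(n+1), so C_{3} = C(6,3)/4 = 20/4.

Final answer: C_{3} = 5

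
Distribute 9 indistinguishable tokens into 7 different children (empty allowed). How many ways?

Stars and bars: C(n+k-1, k-1) = C(15,6).

Final answer: C(15,6) = 5005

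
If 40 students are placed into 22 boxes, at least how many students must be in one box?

By the pigeonhole principle: ceiling(40/22).

Final answer: 2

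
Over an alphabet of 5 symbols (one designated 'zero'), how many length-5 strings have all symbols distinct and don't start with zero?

The leading digit has 4 choices (anything but zero); the next has 4 (anything but the first), then 3, and so on, one fewer each time.
Total: 4 x 4 x 3 x 2 x 1.

Final answer: 96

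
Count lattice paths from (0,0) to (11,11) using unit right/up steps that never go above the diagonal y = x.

Total monotonic paths to (11,11): C(22,11) = 705432.
A path is bad iff it touches y = x + 1; reflecting its initial segment maps bad paths bijectively onto all paths to (10,12), of which there are C(22,12) = 646646.
Valid Dyck paths: 705432 - 646646.
(Check: C(22,11) - C(22,12) = C(22,11)/12, the Catalan number C_{11}.)

Final answer: C_{11} = 58786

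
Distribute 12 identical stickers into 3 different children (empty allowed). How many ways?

Stars and bars: C(n+k-1, k-1) = C(14,2).

Final answer: C(14,2) = 91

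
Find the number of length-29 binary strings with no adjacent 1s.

A valid string ends in 0 (append to any length-(n-1) valid string) or in 01 (append to any length-(n-2) valid string), so a(n) = a(n-1) + a(n-2) with a(1)=2, a(2)=3.
Building up term by term: a(1)=2, a(2)=3, a(3)=5, a(4)=8, a(5)=13, a(6)=21, a(7)=34, a(8)=55, a(9)=89, a(10)=144, a(11)=233, a(12)=377, a(13)=610, a(14)=987, a(15)=1597, a(16)=2584, a(17)=4181, a(18)=6765, a(19)=10946, a(20)=17711, a(21)=28657, a(22)=46368, a(23)=75025, a(24)=121393, a(25)=196418, a(26)=317811, a(27)=514229, a(28)=832040, a(29)=1346269.

Final answer: 1346269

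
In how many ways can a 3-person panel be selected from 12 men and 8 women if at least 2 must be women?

Sum over valid woman counts:
C(8,2)C(12,1) = 336
C(8,3)C(12,0) = 56
Total: 336 + 56.

Final answer: 392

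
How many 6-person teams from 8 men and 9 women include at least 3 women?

Sum over valid woman counts:
C(9,3)C(8,3) = 4704
C(9,4)C(8,2) = 3528
C(9,5)C(8,1) = 1008
C(9,6)C(8,0) = 84
Total: 4704 + 3528 + 1008 + 84.

Final answer: 9324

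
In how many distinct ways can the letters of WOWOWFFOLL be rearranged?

Letters (F:2, L:2, O:3, W:3). Total letters: 10.
Permutations = 10!/(3! x 3! x 2! x 2!).

Final answer: 25200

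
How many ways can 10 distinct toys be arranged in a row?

The number of ways to arrange 10 distinct objects is 10!.

Final answer: 10! = 3628800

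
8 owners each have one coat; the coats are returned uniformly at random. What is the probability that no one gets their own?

Use the recurrence D(n) = (n-1)(D(n-1) + D(n-2)) with D(0)=1, D(1)=0.
Building up: D(2)=1, D(3)=2, D(4)=9, D(5)=44, D(6)=265, D(7)=1854, D(8)=14833.
Total arrangements: 8! = 40320.
Probability = D(8)/8! = 2119/5760.

Final answer: D(8)/8! = 14833/40320 = 0.367882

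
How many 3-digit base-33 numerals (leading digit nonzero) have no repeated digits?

First digit: 32 (nonzero). Second: 32 (not first). Third: 31, etc.
Total: 32 x 32 x 31.

Final answer: 31744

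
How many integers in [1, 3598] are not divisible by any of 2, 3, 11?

|div by 2|=1799, |div by 3|=1199, |div by 11|=327.
|div by 2&3|=599, |div by 2&11|=163, |div by 3&11|=109, |div by all|=54.
By inclusion-exclusion, divisible by at least one: 1799+1199+327-599-163-109+54 = 2508.
Not divisible by any: 3598 - 2508.

Final answer: 1090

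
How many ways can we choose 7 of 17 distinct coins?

C(17,7) = 17!/(7! x 10!).

Final answer: \binom{17}{7} = 19448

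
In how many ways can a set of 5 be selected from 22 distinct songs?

C(22,5) = 22!/(5! x 17!).

Final answer: \binom{22}{5} = 26334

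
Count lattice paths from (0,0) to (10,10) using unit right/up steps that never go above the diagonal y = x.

Total monotonic paths to (10,10): C(20,10) = 184756.
A path is bad iff it touches y = x + 1; reflecting its initial segment maps bad paths bijectively onto all paths to (9,11), of which there are C(20,11) = 167960.
Valid Dyck paths: 184756 - 167960.
(These counts are the Catalan numbers.)

Final answer: C_{10} = 16796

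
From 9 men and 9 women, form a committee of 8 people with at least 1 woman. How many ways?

Sum over valid woman counts:
C(9,1)C(9,7) = 324
C(9,2)C(9,6) = 3024
C(9,3)C(9,5) = 10584
C(9,4)C(9,4) = 15876
C(9,5)C(9,3) = 10584
C(9,6)C(9,2) = 3024
C(9,7)C(9,1) = 324
C(9,8)C(9,0) = 9
Total: 324 + 3024 + 10584 + 15876 + 10584 + 3024 + 324 + 9.

Final answer: 43749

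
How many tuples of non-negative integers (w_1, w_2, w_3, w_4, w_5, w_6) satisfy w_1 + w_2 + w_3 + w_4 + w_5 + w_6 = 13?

Stars and bars with 13 stars and 5 bars:
C(13+6-1, 6-1) = C(18,5).

Final answer: C(18,5) = 8568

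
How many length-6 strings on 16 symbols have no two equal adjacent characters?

Let g(n) count such strings. g(1) = 16, and each valid string of length n-1 extends in 15 ways (any symbol but the last), so g(n) = 15 g(n-1).
Total: g(6) = 16 x 15^5.

Final answer: 16 x 15^{5} = 12150000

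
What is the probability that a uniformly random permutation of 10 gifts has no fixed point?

Derangements satisfy D(n) = (n-1)(D(n-1) + D(n-2)), starting from D(0)=1, D(1)=0.
Building up: D(2)=1, D(3)=2, D(4)=9, D(5)=44, D(6)=265, D(7)=1854, D(8)=14833, D(9)=133496, D(10)=1334961.
Total arrangements: 10! = 3628800.
Probability = D(10)/10! = 16481/44800.

Final answer: D(10)/10! = 1334961/3628800 = 0.367879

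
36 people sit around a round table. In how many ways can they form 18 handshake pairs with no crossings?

This is a standard Catalan-number count: the answer is C_n. Here n = 36/2 = 18.
C_n = C(2n,n)/(n+1), so C_{18} = C(36,18)/19 = 9075135300/19.

Final answer: C_{18} = 477638700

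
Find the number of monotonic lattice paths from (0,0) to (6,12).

Each path has 6 right steps and 12 up steps in some order (18 steps total).
Choose which 12 of the 18 steps are up: C(18,12).

Final answer: C(18,12) = 18564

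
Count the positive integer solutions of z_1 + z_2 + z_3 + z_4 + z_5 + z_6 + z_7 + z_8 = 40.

Substitute z'_i = z_i - 1 (so z'_i >= 0). Then sum z'_i = 40 - 8 = 32.
Stars and bars: C(32+8-1, 8-1) = C(39,7).

Final answer: C(39,7) = 15380937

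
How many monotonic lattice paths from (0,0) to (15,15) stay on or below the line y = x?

Total monotonic paths to (15,15): C(30,15) = 155117520.
Reflecting each bad path at its first crossing gives a bijection with paths to (14,16): C(30,16) = 145422675.
Valid Dyck paths: 155117520 - 145422675.
(These counts are the Catalan numbers.)

Final answer: C_{15} = 9694845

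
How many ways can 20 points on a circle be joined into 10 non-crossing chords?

The structures are counted by the Catalan number C_n. Here n = 20/2 = 10.
Using C_0 = 1 and C_(k+1) = C_k x 2(2k+1)/(k+2), build up term by term: C_1=1, C_2=2, C_3=5, C_4=14, C_5=42, C_6=132, C_7=429, C_8=1430, C_9=4862, C_10=16796.

Final answer: C_{10} = 16796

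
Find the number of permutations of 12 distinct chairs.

The number of ways to arrange 12 distinct objects is 12!.

Final answer: 12! = 479001600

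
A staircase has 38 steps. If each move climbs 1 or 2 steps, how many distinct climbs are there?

Let f(n) be the number of climbs. Removing the last move (1 or 2 steps) gives f(n) = f(n-1) + f(n-2); base cases f(1)=1, f(2)=2.
Computing successive values: f(1)=1, f(2)=2, f(3)=3, f(4)=5, f(5)=8, f(6)=13, f(7)=21, f(8)=34, f(9)=55, f(10)=89, f(11)=144, f(12)=233, f(13)=377, f(14)=610, f(15)=987, f(16)=1597, f(17)=2584, f(18)=4181, f(19)=6765, f(20)=10946, f(21)=17711, f(22)=28657, f(23)=46368, f(24)=75025, f(25)=121393, f(26)=196418, f(27)=317811, f(28)=514229, f(29)=832040, f(30)=1346269, f(31)=2178309, f(32)=3524578, f(33)=5702887, f(34)=9227465, f(35)=14930352, f(36)=24157817, f(37)=39088169, f(38)=63245986.

Final answer: 63245986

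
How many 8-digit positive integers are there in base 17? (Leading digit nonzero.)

These are the integers in [17^7, 17^8), so the count is 17^8 - 17^7 = 16 x 17^7.

Final answer: 6565418768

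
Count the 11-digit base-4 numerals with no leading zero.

Leading digit: 3 options (nonzero). Other 10 digit(s): 4 options each.
Total: 3 x 4^10.

Final answer: 3145728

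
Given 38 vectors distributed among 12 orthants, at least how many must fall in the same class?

By pigeonhole with 38 objects and 12 categories: ceiling(38/12).

Final answer: 4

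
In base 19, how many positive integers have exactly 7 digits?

In base 19, the leading digit has 18 choices (1..18); each of the remaining 6 digits has 19 choices.
Total: 18 x 19^6.

Final answer: 846825858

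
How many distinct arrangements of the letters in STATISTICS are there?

Letters (A:1, C:1, I:2, S:3, T:3). Total letters: 10.
Permutations = 10!/(3! x 3! x 2!).

Final answer: 50400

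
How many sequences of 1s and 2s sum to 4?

Let f(n) be the number of climbs. Removing the last move (1 or 2 steps) gives f(n) = f(n-1) + f(n-2); base cases f(1)=1, f(2)=2.
Computing successive values: f(1)=1, f(2)=2, f(3)=3, f(4)=5.

Final answer: 5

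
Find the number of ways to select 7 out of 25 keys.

C(25,7) = 25!/(7! x 18!).

Final answer: \binom{25}{7} = 480700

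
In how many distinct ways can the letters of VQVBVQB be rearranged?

Letters (B:2, Q:2, V:3). Total letters: 7.
Permutations = 7!/(3! x 2! x 2!).

Final answer: 210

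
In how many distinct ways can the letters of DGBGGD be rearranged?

Letters (B:1, D:2, G:3). Total letters: 6.
Permutations = 6!/(3! x 2!).

Final answer: 60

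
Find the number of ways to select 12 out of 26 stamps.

C(26,12) = 26!/(12! x 14!).

Final answer: \binom{26}{12} = 9657700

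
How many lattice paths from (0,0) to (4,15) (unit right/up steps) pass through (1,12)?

Paths (0,0)->(1,12): C(13,12) = 13.
Paths (1,12)->(4,15): C(6,3) = 20.
By multiplication principle: 13 x 20.

Final answer: 260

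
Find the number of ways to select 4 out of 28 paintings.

C(28,4) = 28!/(4! x 24!).

Final answer: \binom{28}{4} = 20475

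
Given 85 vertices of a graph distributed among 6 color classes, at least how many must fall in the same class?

By pigeonhole with 85 objects and 6 categories: ceiling(85/6).

Final answer: 15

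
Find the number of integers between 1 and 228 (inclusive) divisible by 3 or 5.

Multiples of 3: 76. Multiples of 5: 45. Of both (lcm=15): 15.
By inclusion-exclusion: 76 + 45 - 15.

Final answer: 106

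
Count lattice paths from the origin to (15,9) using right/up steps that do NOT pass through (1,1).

Total paths to (15,9): C(24,9) = 1307504.
Paths through (1,1): C(2,1) x C(22,8) = 639540.
Avoiding (1,1): 1307504 - 639540.

Final answer: 667964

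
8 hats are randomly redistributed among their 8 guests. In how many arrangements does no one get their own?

Derangements satisfy D(n) = (n-1)(D(n-1) + D(n-2)), starting from D(0)=1, D(1)=0.
D(2) = 1 x (0 + 1) = 1
D(3) = 2 x (1 + 0) = 2
D(4) = 3 x (2 + 1) = 9
D(5) = 4 x (9 + 2) = 44
D(6) = 5 x (44 + 9) = 265
D(7) = 6 x (265 + 44) = 1854
D(8) = 7 x (D(7) + D(6)) = 7 x (1854 + 265)

Final answer: D(8) = 14833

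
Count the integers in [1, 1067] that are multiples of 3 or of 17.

Multiples of 3: 355. Multiples of 17: 62. Of both (lcm=51): 20.
By inclusion-exclusion: 355 + 62 - 20.

Final answer: 397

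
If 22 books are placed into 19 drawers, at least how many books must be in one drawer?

By the pigeonhole principle: ceiling(22/19).

Final answer: 2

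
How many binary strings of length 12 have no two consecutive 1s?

Classify by the final bit: ...0 gives a(n-1) strings, ...01 gives a(n-2) strings. Thus a(n) = a(n-1) + a(n-2) with a(1)=2, a(2)=3.
Building up term by term: a(1)=2, a(2)=3, a(3)=5, a(4)=8, a(5)=13, a(6)=21, a(7)=34, a(8)=55, a(9)=89, a(10)=144, a(11)=233, a(12)=377.

Final answer: 377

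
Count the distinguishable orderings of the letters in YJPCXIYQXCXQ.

Letters (C:2, I:1, J:1, P:1, Q:2, X:3, Y:2). Total letters: 12.
Permutations = 12!/(3! x 2! x 2! x 2!).

Final answer: 9979200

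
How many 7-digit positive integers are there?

The leading digit cannot be 0 (9 options); the other 6 digits can be anything (10 options each).
Total: 9 x 10^6.

Final answer: 9000000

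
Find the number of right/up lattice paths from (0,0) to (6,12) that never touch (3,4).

Total paths to (6,12): C(18,12) = 18564.
Paths through (3,4): C(7,4) x C(11,8) = 5775.
Avoiding (3,4): 18564 - 5775.

Final answer: 12789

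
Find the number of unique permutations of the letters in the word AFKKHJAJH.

Letters (A:2, F:1, H:2, J:2, K:2). Total letters: 9.
Permutations = 9!/(2! x 2! x 2! x 2!).

Final answer: 22680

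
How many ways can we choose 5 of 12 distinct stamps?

C(12,5) = 12!/(5! x 7!).

Final answer: \binom{12}{5} = 792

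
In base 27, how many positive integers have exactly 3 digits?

In base 27, the leading digit has 26 choices (1..26); each of the remaining 2 digits has 27 choices.
Total: 26 x 27^2.

Final answer: 18954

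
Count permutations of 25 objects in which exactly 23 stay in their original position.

Choose which 23 elements are fixed: C(25,23) = 300.
Derange the remaining 2 using D(j) = (j-1)(D(j-1) + D(j-2)), D(0)=1, D(1)=0: D(2)=1.
Total: 300 x 1.

Final answer: C(25,23) D(2) = 300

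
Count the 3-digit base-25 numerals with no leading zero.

Leading digit: 24 options (nonzero). Other 2 digit(s): 25 options each.
Total: 24 x 25^2.

Final answer: 15000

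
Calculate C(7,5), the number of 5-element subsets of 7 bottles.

C(7,5) = 7!/(5! x (7-5)!).

Final answer: C(7,5) = 21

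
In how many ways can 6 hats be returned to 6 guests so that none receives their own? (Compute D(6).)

Use the recurrence D(n) = (n-1)(D(n-1) + D(n-2)) with D(0)=1, D(1)=0.
D(2) = 1 x (0 + 1) = 1
D(3) = 2 x (1 + 0) = 2
D(4) = 3 x (2 + 1) = 9
D(5) = 4 x (9 + 2) = 44
D(6) = 5 x (D(5) + D(4)) = 5 x (44 + 9)

Final answer: D(6) = 265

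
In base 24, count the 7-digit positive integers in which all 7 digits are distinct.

First digit: 23 (nonzero). Second: 23 (not first). Third: 22, etc.
Total: 23 x 23 x 22 x 21 x 20 x 19 x 18.

Final answer: 1671682320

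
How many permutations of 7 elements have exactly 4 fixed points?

Choose which 4 elements are fixed: C(7,4) = 35.
Derange the remaining 3 using D(j) = (j-1)(D(j-1) + D(j-2)), D(0)=1, D(1)=0: D(2)=1, D(3)=2.
Total: 35 x 2.

Final answer: C(7,4) D(3) = 70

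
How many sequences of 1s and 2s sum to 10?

Let f(n) count the ways. The last step is size 1 or 2, so f(n) = f(n-1) + f(n-2) with f(1)=1, f(2)=2.
Computing successive values: f(1)=1, f(2)=2, f(3)=3, f(4)=5, f(5)=8, f(6)=13, f(7)=21, f(8)=34, f(9)=55, f(10)=89.

Final answer: 89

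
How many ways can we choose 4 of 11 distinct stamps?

C(11,4) = 11!/(4! x (11-4)!).

Final answer: C(11,4) = 330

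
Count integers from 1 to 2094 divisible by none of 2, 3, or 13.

|div by 2|=1047, |div by 3|=698, |div by 13|=161.
|div by 2&3|=349, |div by 2&13|=80, |div by 3&13|=53, |div by all|=26.
By inclusion-exclusion, divisible by at least one: 1047+698+161-349-80-53+26 = 1450.
Not divisible by any: 2094 - 1450.

Final answer: 644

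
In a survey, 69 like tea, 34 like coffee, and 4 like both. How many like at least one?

|A union B| = |A| + |B| - |A intersect B| = 69 + 34 - 4.

Final answer: 99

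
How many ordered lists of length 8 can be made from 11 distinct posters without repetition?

P(11,8) = 11!/(11-8)! = 11!/3!.

Final answer: P(11,8) = 6652800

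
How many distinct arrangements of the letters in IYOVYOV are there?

Letters (I:1, O:2, V:2, Y:2). Total letters: 7.
Permutations = 7!/(2! x 2! x 2!).

Final answer: 630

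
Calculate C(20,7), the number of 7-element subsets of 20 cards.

C(20,7) = 20!/(7! x (20-7)!).

Final answer: C(20,7) = 77520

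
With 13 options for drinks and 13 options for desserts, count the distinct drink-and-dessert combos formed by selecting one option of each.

By the multiplication principle: 13 x 13.

Final answer: 169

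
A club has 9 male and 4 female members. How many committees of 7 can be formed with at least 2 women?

Sum over valid woman counts:
C(4,2)C(9,5) = 756
C(4,3)C(9,4) = 504
C(4,4)C(9,3) = 84
Total: 756 + 504 + 84.

Final answer: 1344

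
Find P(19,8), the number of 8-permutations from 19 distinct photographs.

P(19,8) = 19!/(19-8)! = 19!/11!.

Final answer: P(19,8) = 3047466240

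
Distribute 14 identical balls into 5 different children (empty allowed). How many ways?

Stars and bars: C(n+k-1, k-1) = C(18,4).

Final answer: C(18,4) = 3060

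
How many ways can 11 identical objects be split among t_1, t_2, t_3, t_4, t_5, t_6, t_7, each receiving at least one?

Substitute t'_i = t_i - 1 (so t'_i >= 0). Then sum t'_i = 11 - 7 = 4.
Stars and bars: C(4+7-1, 7-1) = C(10,6).

Final answer: C(10,6) = 210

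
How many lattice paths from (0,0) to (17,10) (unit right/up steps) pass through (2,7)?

Paths (0,0)->(2,7): C(9,7) = 36.
Paths (2,7)->(17,10): C(18,3) = 816.
By multiplication principle: 36 x 816.

Final answer: 29376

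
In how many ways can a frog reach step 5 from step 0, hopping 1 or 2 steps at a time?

Let f(n) count the ways. The last step is size 1 or 2, so f(n) = f(n-1) + f(n-2) with f(1)=1, f(2)=2.
Iterating the recurrence: f(1)=1, f(2)=2, f(3)=3, f(4)=5, f(5)=8.

Final answer: 8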